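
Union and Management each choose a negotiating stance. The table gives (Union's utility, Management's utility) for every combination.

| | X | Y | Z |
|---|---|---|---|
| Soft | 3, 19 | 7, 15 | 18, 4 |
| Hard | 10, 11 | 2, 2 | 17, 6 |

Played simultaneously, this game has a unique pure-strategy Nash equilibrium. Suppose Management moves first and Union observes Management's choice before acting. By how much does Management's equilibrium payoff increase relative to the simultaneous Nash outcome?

Union best-responds to each possible Management move:
- X → Union plays Hard (best of 3, 10); Management gets 11.
- Y → Union plays Soft (best of 7, 2); Management gets 15.
- Z → Union plays Soft (best of 18, 17); Management gets 4.
Maximizing over 11, 15, 4, Management chooses Y. Subgame-perfect outcome: (Soft, Y) with payoffs (7, 15).
Now find the simultaneous Nash equilibrium.
Union's best replies: X→Hard; Y→Soft; Z→Soft.
Management's best replies: Soft→X; Hard→X.
Only (Hard, X) has each player best-responding; Nash payoffs (10, 11).
Management's commitment gain: 15 − 11 = 4.

4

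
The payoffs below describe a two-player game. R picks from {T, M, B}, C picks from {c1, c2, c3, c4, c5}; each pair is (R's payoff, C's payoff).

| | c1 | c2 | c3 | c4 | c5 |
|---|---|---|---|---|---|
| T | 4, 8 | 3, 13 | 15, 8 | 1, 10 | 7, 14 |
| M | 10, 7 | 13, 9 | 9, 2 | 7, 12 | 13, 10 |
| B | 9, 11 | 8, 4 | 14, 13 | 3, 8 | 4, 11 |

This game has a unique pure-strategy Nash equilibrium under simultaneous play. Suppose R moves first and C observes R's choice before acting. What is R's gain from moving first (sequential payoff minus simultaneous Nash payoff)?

C best-responds to each possible R move:
- T → C plays c5 (best of 8, 13, 8, 10, 14); R gets 7.
- M → C plays c4 (best of 7, 9, 2, 12, 10); R gets 7.
- B → C plays c3 (best of 11, 4, 13, 8, 11); R gets 14.
R's induced payoffs are 7, 7, 14, so R commits to B. Subgame-perfect outcome: (B, c3) with payoffs (14, 13).
Now find the simultaneous Nash equilibrium.
R's best replies: c1→M; c2→M; c3→T; c4→M; c5→M.
C's best replies: T→c5; M→c4; B→c3.
Only (M, c4) has each player best-responding; Nash payoffs (7, 12).
R's commitment gain: 14 − 7 = 7.

7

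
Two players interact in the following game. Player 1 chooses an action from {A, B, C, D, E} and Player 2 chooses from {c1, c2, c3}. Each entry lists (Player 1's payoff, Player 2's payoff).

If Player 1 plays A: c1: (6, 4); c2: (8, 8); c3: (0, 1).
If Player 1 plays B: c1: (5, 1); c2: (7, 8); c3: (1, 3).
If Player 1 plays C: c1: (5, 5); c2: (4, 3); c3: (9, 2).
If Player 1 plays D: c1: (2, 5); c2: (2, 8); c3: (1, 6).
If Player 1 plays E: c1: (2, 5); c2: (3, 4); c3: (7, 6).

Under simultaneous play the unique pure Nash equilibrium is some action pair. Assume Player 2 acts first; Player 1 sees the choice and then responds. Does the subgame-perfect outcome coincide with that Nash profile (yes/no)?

Player 1 best-responds to each possible Player 2 move:
- c1: BR = A, leader payoff 4.
- c2: BR = A, leader payoff 8.
- c3: BR = C, leader payoff 2.
Maximizing over 4, 8, 2, Player 2 chooses c2. Subgame-perfect outcome: (A, c2) with payoffs (8, 8).
Now find the simultaneous Nash equilibrium.
Player 1's best replies: c1→A; c2→A; c3→C.
Player 2's best replies: A→c2; B→c2; C→c1; D→c2; E→c3.
The unique mutual best reply is (A, c2), giving (8, 8).
Sequential outcome (A, c2) coincides with the Nash profile (A, c2).

yes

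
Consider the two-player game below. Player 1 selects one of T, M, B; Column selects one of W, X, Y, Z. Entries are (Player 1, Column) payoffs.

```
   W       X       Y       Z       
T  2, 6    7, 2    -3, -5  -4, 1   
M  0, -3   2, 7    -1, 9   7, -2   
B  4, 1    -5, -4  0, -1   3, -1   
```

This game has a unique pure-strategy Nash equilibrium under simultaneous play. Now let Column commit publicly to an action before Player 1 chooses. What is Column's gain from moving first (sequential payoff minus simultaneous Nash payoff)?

1

Backward induction with Column moving first.
- W → Player 1 plays B (best of 2, 0, 4); Column gets 1.
- X → Player 1 plays T (best of 7, 2, -5); Column gets 2.
- Y → Player 1 plays B (best of -3, -1, 0); Column gets -1.
- Z → Player 1 plays M (best of -4, 7, 3); Column gets -2.
Maximizing over 1, 2, -1, -2, Column chooses X. Subgame-perfect outcome: (T, X) with payoffs (7, 2).
For the simultaneous game, intersect best replies.
Player 1's best replies: W→B; X→T; Y→B; Z→M.
Column's best replies: T→W; M→Y; B→W.
The unique mutual best reply is (B, W), giving (4, 1).
Column's commitment gain: 2 − 1 = 1.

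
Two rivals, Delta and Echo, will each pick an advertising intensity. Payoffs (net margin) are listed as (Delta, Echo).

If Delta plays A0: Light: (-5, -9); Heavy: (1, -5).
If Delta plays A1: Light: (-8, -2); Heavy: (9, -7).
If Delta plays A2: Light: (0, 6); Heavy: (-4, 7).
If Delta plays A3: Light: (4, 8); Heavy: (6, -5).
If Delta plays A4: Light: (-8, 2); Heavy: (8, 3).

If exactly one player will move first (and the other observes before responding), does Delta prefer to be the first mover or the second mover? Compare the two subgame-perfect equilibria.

first

If Delta leads: Echo's best replies are A0→Heavy, A1→Light, A2→Heavy, A3→Light, A4→Heavy; Delta's induced payoffs 1, -8, -4, 4, 8; outcome (A4, Heavy), payoffs (8, 3).
If Echo leads: Delta's best replies are Light→A3, Heavy→A1; Echo's induced payoffs 8, -7; outcome (A3, Light), payoffs (4, 8).
Delta gets 8 moving first and 4 moving second, so Delta prefers to move first.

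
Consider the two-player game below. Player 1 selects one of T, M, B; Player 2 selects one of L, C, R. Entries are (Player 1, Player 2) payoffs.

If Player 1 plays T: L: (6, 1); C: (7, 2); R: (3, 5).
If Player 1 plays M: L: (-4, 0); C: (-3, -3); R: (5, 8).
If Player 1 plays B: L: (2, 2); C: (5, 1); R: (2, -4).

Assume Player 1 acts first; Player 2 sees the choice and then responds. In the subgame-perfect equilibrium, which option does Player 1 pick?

M

Player 2 best-responds to each possible Player 1 move:
- T → Player 2 plays R (best of 1, 2, 5); Player 1 gets 3.
- M → Player 2 plays R (best of 0, -3, 8); Player 1 gets 5.
- B → Player 2 plays L (best of 2, 1, -4); Player 1 gets 2.
Maximizing over 3, 5, 2, Player 1 chooses M. Subgame-perfect outcome: (M, R) with payoffs (5, 8).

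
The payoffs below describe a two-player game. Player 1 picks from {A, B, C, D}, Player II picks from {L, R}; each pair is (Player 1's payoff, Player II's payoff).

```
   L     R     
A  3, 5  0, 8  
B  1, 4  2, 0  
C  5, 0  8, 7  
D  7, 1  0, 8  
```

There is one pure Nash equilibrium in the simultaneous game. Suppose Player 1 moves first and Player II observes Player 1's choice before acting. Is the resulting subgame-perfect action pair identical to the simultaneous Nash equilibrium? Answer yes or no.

Player II best-responds to each possible Player 1 move:
- A: Player II compares 5, 8 and picks R; Player 1 would get 0.
- B: Player II compares 4, 0 and picks L; Player 1 would get 1.
- C: Player II compares 0, 7 and picks R; Player 1 would get 8.
- D: Player II compares 1, 8 and picks R; Player 1 would get 0.
Player 1's induced payoffs are 0, 1, 8, 0, so Player 1 commits to C. Subgame-perfect outcome: (C, R) with payoffs (8, 7).
Now find the simultaneous Nash equilibrium.
Player 1's best replies: L→D; R→C.
Player II's best replies: A→R; B→L; C→R; D→R.
The unique mutual best reply is (C, R), giving (8, 7).
Sequential outcome (C, R) coincides with the Nash profile (C, R).

yes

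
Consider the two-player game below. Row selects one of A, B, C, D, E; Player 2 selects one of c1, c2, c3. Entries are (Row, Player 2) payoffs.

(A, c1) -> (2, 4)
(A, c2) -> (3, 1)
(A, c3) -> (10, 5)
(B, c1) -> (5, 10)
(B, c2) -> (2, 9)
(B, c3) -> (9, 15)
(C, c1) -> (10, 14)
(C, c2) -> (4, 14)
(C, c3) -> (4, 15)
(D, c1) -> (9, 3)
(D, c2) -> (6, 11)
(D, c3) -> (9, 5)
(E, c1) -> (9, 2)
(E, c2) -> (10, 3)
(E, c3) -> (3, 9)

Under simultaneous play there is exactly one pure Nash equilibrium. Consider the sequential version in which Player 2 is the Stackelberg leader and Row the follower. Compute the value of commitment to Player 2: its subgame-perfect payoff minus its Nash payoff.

Backward induction with Player 2 moving first.
- c1 → Row plays C (best of 2, 5, 10, 9, 9); Player 2 gets 14.
- c2 → Row plays E (best of 3, 2, 4, 6, 10); Player 2 gets 3.
- c3 → Row plays A (best of 10, 9, 4, 9, 3); Player 2 gets 5.
Maximizing over 14, 3, 5, Player 2 chooses c1. Subgame-perfect outcome: (C, c1) with payoffs (10, 14).
Now find the simultaneous Nash equilibrium.
Row's best replies: c1→C; c2→E; c3→A.
Player 2's best replies: A→c3; B→c3; C→c3; D→c2; E→c3.
Only (A, c3) has each player best-responding; Nash payoffs (10, 5).
Player 2's commitment gain: 14 − 5 = 9.

9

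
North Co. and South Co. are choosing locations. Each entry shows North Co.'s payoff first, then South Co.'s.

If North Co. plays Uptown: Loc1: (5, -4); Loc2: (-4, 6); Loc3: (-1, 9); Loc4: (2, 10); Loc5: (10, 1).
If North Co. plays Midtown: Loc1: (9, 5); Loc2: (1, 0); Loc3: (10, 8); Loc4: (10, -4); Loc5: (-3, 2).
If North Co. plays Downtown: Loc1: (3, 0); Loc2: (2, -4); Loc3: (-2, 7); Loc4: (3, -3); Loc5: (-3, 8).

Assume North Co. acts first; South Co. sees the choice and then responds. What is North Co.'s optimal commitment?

Midtown

Solve by backward induction (North Co. leads).
- Uptown → South Co. plays Loc4 (best of -4, 6, 9, 10, 1); North Co. gets 2.
- Midtown → South Co. plays Loc3 (best of 5, 0, 8, -4, 2); North Co. gets 10.
- Downtown → South Co. plays Loc5 (best of 0, -4, 7, -3, 8); North Co. gets -3.
North Co.'s induced payoffs are 2, 10, -3, so North Co. commits to Midtown. Subgame-perfect outcome: (Midtown, Loc3) with payoffs (10, 8).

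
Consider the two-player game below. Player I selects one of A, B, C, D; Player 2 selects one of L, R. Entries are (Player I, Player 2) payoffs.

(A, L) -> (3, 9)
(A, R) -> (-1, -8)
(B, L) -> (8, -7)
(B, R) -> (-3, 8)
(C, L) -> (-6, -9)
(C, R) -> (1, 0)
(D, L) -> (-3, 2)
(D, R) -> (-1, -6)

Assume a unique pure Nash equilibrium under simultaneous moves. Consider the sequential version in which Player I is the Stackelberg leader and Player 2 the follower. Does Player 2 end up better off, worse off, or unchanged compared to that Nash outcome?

Work backward from Player 2's decision.
- A: Player 2 compares 9, -8 and picks L; Player I would get 3.
- B: Player 2 compares -7, 8 and picks R; Player I would get -3.
- C: Player 2 compares -9, 0 and picks R; Player I would get 1.
- D: Player 2 compares 2, -6 and picks L; Player I would get -3.
Maximizing over 3, -3, 1, -3, Player I chooses A. Subgame-perfect outcome: (A, L) with payoffs (3, 9).
Under simultaneous play:
Player I's best replies: L→B; R→C.
Player 2's best replies: A→L; B→R; C→R; D→L.
The unique mutual best reply is (C, R), giving (1, 0).
Player 2 earns 9 sequentially versus 0 at the Nash outcome: better off.

better off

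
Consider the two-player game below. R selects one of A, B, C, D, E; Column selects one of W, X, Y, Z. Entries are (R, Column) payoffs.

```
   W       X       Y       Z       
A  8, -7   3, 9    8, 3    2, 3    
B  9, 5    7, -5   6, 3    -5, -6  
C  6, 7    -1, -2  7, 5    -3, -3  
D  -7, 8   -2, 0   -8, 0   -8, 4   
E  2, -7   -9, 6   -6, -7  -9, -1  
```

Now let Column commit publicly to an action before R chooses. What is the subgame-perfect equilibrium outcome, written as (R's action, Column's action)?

(B, W)

Backward induction with Column moving first.
- W: BR = B, leader payoff 5.
- X: BR = B, leader payoff -5.
- Y: BR = A, leader payoff 3.
- Z: BR = A, leader payoff 3.
Column's induced payoffs are 5, -5, 3, 3, so Column commits to W. Subgame-perfect outcome: (B, W) with payoffs (9, 5).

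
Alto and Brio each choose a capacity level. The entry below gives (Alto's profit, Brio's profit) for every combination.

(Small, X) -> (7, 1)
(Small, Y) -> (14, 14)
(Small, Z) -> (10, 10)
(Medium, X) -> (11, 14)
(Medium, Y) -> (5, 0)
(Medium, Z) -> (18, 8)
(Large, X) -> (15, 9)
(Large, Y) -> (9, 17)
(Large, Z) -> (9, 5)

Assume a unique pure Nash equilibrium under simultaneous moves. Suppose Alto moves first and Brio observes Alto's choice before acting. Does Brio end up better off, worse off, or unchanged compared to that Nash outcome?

unchanged

Solve by backward induction (Alto leads).
- Small: Brio compares 1, 14, 10 and picks Y; Alto would get 14.
- Medium: Brio compares 14, 0, 8 and picks X; Alto would get 11.
- Large: Brio compares 9, 17, 5 and picks Y; Alto would get 9.
Maximizing over 14, 11, 9, Alto chooses Small. Subgame-perfect outcome: (Small, Y) with payoffs (14, 14).
Under simultaneous play:
Alto's best replies: X→Large; Y→Small; Z→Medium.
Brio's best replies: Small→Y; Medium→X; Large→Y.
The unique mutual best reply is (Small, Y), giving (14, 14).
Brio earns 14 sequentially versus 14 at the Nash outcome: unchanged.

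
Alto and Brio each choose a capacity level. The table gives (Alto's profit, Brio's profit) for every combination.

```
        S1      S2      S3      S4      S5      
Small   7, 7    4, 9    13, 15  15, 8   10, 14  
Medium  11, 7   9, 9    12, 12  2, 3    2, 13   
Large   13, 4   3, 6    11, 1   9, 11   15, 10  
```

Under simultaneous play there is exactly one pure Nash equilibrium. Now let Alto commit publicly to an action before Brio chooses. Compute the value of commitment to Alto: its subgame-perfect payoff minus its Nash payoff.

Backward induction with Alto moving first.
- Small → Brio plays S3 (best of 7, 9, 15, 8, 14); Alto gets 13.
- Medium → Brio plays S5 (best of 7, 9, 12, 3, 13); Alto gets 2.
- Large → Brio plays S4 (best of 4, 6, 1, 11, 10); Alto gets 9.
Maximizing over 13, 2, 9, Alto chooses Small. Subgame-perfect outcome: (Small, S3) with payoffs (13, 15).
For the simultaneous game, intersect best replies.
Alto's best replies: S1→Large; S2→Medium; S3→Small; S4→Small; S5→Large.
Brio's best replies: Small→S3; Medium→S5; Large→S4.
Only (Small, S3) has each player best-responding; Nash payoffs (13, 15).
Alto's commitment gain: 13 − 13 = 0.

0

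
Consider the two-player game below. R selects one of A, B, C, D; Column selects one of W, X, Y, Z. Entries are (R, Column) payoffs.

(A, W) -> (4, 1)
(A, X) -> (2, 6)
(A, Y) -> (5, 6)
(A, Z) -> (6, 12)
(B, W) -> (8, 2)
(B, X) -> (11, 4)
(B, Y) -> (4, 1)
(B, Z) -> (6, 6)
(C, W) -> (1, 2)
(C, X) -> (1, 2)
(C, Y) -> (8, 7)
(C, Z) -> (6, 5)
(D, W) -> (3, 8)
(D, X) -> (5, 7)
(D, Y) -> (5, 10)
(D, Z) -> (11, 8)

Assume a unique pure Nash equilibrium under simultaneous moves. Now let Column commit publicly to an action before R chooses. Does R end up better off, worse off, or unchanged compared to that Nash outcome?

R best-responds to each possible Column move:
- W: R compares 4, 8, 1, 3 and picks B; Column would get 2.
- X: R compares 2, 11, 1, 5 and picks B; Column would get 4.
- Y: R compares 5, 4, 8, 5 and picks C; Column would get 7.
- Z: R compares 6, 6, 6, 11 and picks D; Column would get 8.
Maximizing over 2, 4, 7, 8, Column chooses Z. Subgame-perfect outcome: (D, Z) with payoffs (11, 8).
Now find the simultaneous Nash equilibrium.
R's best replies: W→B; X→B; Y→C; Z→D.
Column's best replies: A→Z; B→Z; C→Y; D→Y.
The unique mutual best reply is (C, Y), giving (8, 7).
R earns 11 sequentially versus 8 at the Nash outcome: better off.

better off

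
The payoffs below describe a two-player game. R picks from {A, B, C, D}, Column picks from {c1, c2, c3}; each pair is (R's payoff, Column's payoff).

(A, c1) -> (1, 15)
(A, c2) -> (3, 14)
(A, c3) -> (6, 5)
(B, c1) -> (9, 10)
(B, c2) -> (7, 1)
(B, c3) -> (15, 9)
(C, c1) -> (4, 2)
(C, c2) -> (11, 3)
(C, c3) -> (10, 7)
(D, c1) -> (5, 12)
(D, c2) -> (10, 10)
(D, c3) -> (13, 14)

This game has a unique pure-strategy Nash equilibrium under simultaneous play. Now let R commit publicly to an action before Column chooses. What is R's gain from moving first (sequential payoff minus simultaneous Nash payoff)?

Backward induction with R moving first.
- A → Column plays c1 (best of 15, 14, 5); R gets 1.
- B → Column plays c1 (best of 10, 1, 9); R gets 9.
- C → Column plays c3 (best of 2, 3, 7); R gets 10.
- D → Column plays c3 (best of 12, 10, 14); R gets 13.
Maximizing over 1, 9, 10, 13, R chooses D. Subgame-perfect outcome: (D, c3) with payoffs (13, 14).
Now find the simultaneous Nash equilibrium.
R's best replies: c1→B; c2→C; c3→B.
Column's best replies: A→c1; B→c1; C→c3; D→c3.
Only (B, c1) has each player best-responding; Nash payoffs (9, 10).
R's commitment gain: 13 − 9 = 4.

4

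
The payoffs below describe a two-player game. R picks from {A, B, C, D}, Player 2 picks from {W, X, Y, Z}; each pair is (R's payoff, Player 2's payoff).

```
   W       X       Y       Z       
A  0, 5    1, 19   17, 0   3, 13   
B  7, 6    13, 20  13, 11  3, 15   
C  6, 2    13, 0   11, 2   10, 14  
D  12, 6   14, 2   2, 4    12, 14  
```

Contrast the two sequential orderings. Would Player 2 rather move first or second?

If R leads: Player 2's best replies are A→X, B→X, C→Z, D→Z; R's induced payoffs 1, 13, 10, 12; outcome (B, X), payoffs (13, 20).
If Player 2 leads: R's best replies are W→D, X→D, Y→A, Z→D; Player 2's induced payoffs 6, 2, 0, 14; outcome (D, Z), payoffs (12, 14).
Player 2 gets 14 moving first and 20 moving second, so Player 2 prefers to move second.

second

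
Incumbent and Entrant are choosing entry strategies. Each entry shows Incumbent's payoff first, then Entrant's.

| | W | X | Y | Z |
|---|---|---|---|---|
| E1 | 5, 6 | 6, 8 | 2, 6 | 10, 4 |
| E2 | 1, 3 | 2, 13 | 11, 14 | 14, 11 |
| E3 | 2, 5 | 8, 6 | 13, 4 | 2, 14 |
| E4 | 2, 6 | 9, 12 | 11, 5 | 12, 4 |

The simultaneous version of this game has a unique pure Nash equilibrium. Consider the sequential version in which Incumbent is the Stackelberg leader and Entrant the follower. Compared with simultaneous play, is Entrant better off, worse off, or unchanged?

Solve by backward induction (Incumbent leads).
- E1 → Entrant plays X (best of 6, 8, 6, 4); Incumbent gets 6.
- E2 → Entrant plays Y (best of 3, 13, 14, 11); Incumbent gets 11.
- E3 → Entrant plays Z (best of 5, 6, 4, 14); Incumbent gets 2.
- E4 → Entrant plays X (best of 6, 12, 5, 4); Incumbent gets 9.
Incumbent's induced payoffs are 6, 11, 2, 9, so Incumbent commits to E2. Subgame-perfect outcome: (E2, Y) with payoffs (11, 14).
For the simultaneous game, intersect best replies.
Incumbent's best replies: W→E1; X→E4; Y→E3; Z→E2.
Entrant's best replies: E1→X; E2→Y; E3→Z; E4→X.
Only (E4, X) has each player best-responding; Nash payoffs (9, 12).
Entrant earns 14 sequentially versus 12 at the Nash outcome: better off.

better off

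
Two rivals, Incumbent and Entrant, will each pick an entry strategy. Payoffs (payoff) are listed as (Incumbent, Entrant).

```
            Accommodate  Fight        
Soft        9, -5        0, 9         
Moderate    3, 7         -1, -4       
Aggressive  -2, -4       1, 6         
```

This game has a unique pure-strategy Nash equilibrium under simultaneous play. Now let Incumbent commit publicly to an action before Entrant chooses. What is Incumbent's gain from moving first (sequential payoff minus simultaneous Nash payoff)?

Backward induction with Incumbent moving first.
- Soft: BR = Fight, leader payoff 0.
- Moderate: BR = Accommodate, leader payoff 3.
- Aggressive: BR = Fight, leader payoff 1.
Maximizing over 0, 3, 1, Incumbent chooses Moderate. Subgame-perfect outcome: (Moderate, Accommodate) with payoffs (3, 7).
Now find the simultaneous Nash equilibrium.
Incumbent's best replies: Accommodate→Soft; Fight→Aggressive.
Entrant's best replies: Soft→Fight; Moderate→Accommodate; Aggressive→Fight.
The unique mutual best reply is (Aggressive, Fight), giving (1, 6).
Incumbent's commitment gain: 3 − 1 = 2.

2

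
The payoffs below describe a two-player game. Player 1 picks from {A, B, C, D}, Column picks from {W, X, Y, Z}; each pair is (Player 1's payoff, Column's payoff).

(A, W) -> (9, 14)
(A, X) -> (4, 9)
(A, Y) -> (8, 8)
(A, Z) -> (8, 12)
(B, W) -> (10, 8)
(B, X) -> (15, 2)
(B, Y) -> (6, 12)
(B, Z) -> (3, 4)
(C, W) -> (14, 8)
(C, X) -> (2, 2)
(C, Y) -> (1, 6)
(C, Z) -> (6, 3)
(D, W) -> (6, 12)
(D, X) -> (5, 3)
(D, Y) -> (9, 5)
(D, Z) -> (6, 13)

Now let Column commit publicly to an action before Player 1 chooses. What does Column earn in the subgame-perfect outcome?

Player 1 best-responds to each possible Column move:
- W → Player 1 plays C (best of 9, 10, 14, 6); Column gets 8.
- X → Player 1 plays B (best of 4, 15, 2, 5); Column gets 2.
- Y → Player 1 plays D (best of 8, 6, 1, 9); Column gets 5.
- Z → Player 1 plays A (best of 8, 3, 6, 6); Column gets 12.
Column's induced payoffs are 8, 2, 5, 12, so Column commits to Z. Subgame-perfect outcome: (A, Z) with payoffs (8, 12).

12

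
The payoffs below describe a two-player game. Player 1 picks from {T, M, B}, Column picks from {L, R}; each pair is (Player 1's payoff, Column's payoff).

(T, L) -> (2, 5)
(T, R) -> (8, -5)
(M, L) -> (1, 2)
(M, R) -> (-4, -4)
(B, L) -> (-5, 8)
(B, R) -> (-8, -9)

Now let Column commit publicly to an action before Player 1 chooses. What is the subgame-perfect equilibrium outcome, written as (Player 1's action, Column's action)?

Work backward from Player 1's decision.
- L: BR = T, leader payoff 5.
- R: BR = T, leader payoff -5.
Column's induced payoffs are 5, -5, so Column commits to L. Subgame-perfect outcome: (T, L) with payoffs (2, 5).

(T, L)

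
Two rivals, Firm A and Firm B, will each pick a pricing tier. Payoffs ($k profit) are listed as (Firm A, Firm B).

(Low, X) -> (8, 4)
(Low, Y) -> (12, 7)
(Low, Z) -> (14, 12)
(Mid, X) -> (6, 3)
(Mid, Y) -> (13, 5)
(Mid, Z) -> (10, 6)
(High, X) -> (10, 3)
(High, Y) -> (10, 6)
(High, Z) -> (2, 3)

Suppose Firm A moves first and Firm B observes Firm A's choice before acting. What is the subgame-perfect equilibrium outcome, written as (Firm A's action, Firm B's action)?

Solve by backward induction (Firm A leads).
- Low → Firm B plays Z (best of 4, 7, 12); Firm A gets 14.
- Mid → Firm B plays Z (best of 3, 5, 6); Firm A gets 10.
- High → Firm B plays Y (best of 3, 6, 3); Firm A gets 10.
Among 14, 10, 10, the best is 14 at Low. Subgame-perfect outcome: (Low, Z) with payoffs (14, 12).

(Low, Z)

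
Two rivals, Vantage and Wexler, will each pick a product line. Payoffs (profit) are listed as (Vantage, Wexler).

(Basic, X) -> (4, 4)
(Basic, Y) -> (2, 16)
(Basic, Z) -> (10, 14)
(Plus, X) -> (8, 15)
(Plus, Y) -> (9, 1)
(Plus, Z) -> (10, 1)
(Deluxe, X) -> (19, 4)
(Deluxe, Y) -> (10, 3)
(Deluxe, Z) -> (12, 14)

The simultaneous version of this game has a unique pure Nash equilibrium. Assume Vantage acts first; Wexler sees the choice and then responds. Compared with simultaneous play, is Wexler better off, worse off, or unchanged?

Work backward from Wexler's decision.
- Basic: Wexler compares 4, 16, 14 and picks Y; Vantage would get 2.
- Plus: Wexler compares 15, 1, 1 and picks X; Vantage would get 8.
- Deluxe: Wexler compares 4, 3, 14 and picks Z; Vantage would get 12.
Vantage's induced payoffs are 2, 8, 12, so Vantage commits to Deluxe. Subgame-perfect outcome: (Deluxe, Z) with payoffs (12, 14).
For the simultaneous game, intersect best replies.
Vantage's best replies: X→Deluxe; Y→Deluxe; Z→Deluxe.
Wexler's best replies: Basic→Y; Plus→X; Deluxe→Z.
Only (Deluxe, Z) has each player best-responding; Nash payoffs (12, 14).
Wexler earns 14 sequentially versus 14 at the Nash outcome: unchanged.

unchanged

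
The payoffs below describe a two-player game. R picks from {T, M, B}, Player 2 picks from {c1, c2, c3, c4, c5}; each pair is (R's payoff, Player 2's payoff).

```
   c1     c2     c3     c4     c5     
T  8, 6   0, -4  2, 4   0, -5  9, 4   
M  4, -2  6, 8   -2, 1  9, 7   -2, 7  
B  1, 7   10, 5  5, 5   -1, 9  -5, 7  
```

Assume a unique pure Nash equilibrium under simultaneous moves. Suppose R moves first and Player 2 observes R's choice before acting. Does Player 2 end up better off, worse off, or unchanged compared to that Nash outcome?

Work backward from Player 2's decision.
- T: Player 2 compares 6, -4, 4, -5, 4 and picks c1; R would get 8.
- M: Player 2 compares -2, 8, 1, 7, 7 and picks c2; R would get 6.
- B: Player 2 compares 7, 5, 5, 9, 7 and picks c4; R would get -1.
R's induced payoffs are 8, 6, -1, so R commits to T. Subgame-perfect outcome: (T, c1) with payoffs (8, 6).
Now find the simultaneous Nash equilibrium.
R's best replies: c1→T; c2→B; c3→B; c4→M; c5→T.
Player 2's best replies: T→c1; M→c2; B→c4.
The unique mutual best reply is (T, c1), giving (8, 6).
Player 2 earns 6 sequentially versus 6 at the Nash outcome: unchanged.

unchanged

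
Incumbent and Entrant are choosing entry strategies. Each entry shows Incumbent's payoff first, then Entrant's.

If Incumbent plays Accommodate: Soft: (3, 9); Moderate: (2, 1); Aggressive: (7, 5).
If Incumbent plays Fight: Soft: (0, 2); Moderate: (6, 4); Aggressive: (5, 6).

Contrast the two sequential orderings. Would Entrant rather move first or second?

If Incumbent leads: Entrant's best replies are Accommodate→Soft, Fight→Aggressive; Incumbent's induced payoffs 3, 5; outcome (Fight, Aggressive), payoffs (5, 6).
If Entrant leads: Incumbent's best replies are Soft→Accommodate, Moderate→Fight, Aggressive→Accommodate; Entrant's induced payoffs 9, 4, 5; outcome (Accommodate, Soft), payoffs (3, 9).
Entrant gets 9 moving first and 6 moving second, so Entrant prefers to move first.

first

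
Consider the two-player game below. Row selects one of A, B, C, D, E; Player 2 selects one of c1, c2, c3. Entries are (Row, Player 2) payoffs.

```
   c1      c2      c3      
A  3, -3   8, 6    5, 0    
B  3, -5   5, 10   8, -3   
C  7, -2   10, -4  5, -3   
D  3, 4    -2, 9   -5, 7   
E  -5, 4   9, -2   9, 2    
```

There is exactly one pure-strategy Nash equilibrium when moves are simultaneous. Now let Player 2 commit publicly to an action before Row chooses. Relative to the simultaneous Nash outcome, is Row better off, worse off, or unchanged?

better off

Solve by backward induction (Player 2 leads).
- c1: Row compares 3, 3, 7, 3, -5 and picks C; Player 2 would get -2.
- c2: Row compares 8, 5, 10, -2, 9 and picks C; Player 2 would get -4.
- c3: Row compares 5, 8, 5, -5, 9 and picks E; Player 2 would get 2.
Player 2's induced payoffs are -2, -4, 2, so Player 2 commits to c3. Subgame-perfect outcome: (E, c3) with payoffs (9, 2).
Now find the simultaneous Nash equilibrium.
Row's best replies: c1→C; c2→C; c3→E.
Player 2's best replies: A→c2; B→c2; C→c1; D→c2; E→c1.
Only (C, c1) has each player best-responding; Nash payoffs (7, -2).
Row earns 9 sequentially versus 7 at the Nash outcome: better off.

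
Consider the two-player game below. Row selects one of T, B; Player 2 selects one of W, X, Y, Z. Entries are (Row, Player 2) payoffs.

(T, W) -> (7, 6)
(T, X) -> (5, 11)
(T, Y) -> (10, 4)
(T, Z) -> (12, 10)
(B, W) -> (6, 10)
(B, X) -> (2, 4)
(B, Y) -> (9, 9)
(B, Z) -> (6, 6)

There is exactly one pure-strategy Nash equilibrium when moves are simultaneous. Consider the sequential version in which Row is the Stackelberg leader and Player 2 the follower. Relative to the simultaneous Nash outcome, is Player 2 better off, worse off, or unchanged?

worse off

Backward induction with Row moving first.
- T → Player 2 plays X (best of 6, 11, 4, 10); Row gets 5.
- B → Player 2 plays W (best of 10, 4, 9, 6); Row gets 6.
Among 5, 6, the best is 6 at B. Subgame-perfect outcome: (B, W) with payoffs (6, 10).
Under simultaneous play:
Row's best replies: W→T; X→T; Y→T; Z→T.
Player 2's best replies: T→X; B→W.
Only (T, X) has each player best-responding; Nash payoffs (5, 11).
Player 2 earns 10 sequentially versus 11 at the Nash outcome: worse off.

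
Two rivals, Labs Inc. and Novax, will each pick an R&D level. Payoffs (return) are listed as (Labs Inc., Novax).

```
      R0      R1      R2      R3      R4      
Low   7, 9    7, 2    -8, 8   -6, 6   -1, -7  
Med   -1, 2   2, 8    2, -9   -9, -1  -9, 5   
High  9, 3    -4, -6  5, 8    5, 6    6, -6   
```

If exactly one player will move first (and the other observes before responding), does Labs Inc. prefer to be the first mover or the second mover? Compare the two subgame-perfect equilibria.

If Labs Inc. leads: Novax's best replies are Low→R0, Med→R1, High→R2; Labs Inc.'s induced payoffs 7, 2, 5; outcome (Low, R0), payoffs (7, 9).
If Novax leads: Labs Inc.'s best replies are R0→High, R1→Low, R2→High, R3→High, R4→High; Novax's induced payoffs 3, 2, 8, 6, -6; outcome (High, R2), payoffs (5, 8).
Labs Inc. gets 7 moving first and 5 moving second, so Labs Inc. prefers to move first.

first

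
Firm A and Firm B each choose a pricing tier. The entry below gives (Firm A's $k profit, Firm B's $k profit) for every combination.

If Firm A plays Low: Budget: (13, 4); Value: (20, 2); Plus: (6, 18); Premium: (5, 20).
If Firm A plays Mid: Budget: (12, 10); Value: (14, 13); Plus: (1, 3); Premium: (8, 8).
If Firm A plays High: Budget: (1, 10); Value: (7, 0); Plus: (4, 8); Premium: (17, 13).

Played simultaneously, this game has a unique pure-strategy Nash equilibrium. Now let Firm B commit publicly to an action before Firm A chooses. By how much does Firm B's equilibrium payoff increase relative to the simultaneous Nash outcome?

5

Backward induction with Firm B moving first.
- Budget: BR = Low, leader payoff 4.
- Value: BR = Low, leader payoff 2.
- Plus: BR = Low, leader payoff 18.
- Premium: BR = High, leader payoff 13.
Maximizing over 4, 2, 18, 13, Firm B chooses Plus. Subgame-perfect outcome: (Low, Plus) with payoffs (6, 18).
Under simultaneous play:
Firm A's best replies: Budget→Low; Value→Low; Plus→Low; Premium→High.
Firm B's best replies: Low→Premium; Mid→Value; High→Premium.
Only (High, Premium) has each player best-responding; Nash payoffs (17, 13).
Firm B's commitment gain: 18 − 13 = 5.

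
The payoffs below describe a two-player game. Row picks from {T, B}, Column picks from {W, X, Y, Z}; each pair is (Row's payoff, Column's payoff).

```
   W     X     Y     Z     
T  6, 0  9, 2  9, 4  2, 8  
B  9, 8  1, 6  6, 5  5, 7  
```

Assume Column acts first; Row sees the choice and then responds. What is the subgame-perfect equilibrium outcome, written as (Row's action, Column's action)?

(B, W)

Backward induction with Column moving first.
- W: BR = B, leader payoff 8.
- X: BR = T, leader payoff 2.
- Y: BR = T, leader payoff 4.
- Z: BR = B, leader payoff 7.
Among 8, 2, 4, 7, the best is 8 at W. Subgame-perfect outcome: (B, W) with payoffs (9, 8).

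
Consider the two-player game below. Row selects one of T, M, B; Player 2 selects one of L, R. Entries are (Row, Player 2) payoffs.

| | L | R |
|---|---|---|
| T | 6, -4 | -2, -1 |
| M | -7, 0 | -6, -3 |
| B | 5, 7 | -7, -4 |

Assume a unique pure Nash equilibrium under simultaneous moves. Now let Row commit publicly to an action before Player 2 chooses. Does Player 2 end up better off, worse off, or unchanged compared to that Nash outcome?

Player 2 best-responds to each possible Row move:
- T: Player 2 compares -4, -1 and picks R; Row would get -2.
- M: Player 2 compares 0, -3 and picks L; Row would get -7.
- B: Player 2 compares 7, -4 and picks L; Row would get 5.
Row's induced payoffs are -2, -7, 5, so Row commits to B. Subgame-perfect outcome: (B, L) with payoffs (5, 7).
Now find the simultaneous Nash equilibrium.
Row's best replies: L→T; R→T.
Player 2's best replies: T→R; M→L; B→L.
The unique mutual best reply is (T, R), giving (-2, -1).
Player 2 earns 7 sequentially versus -1 at the Nash outcome: better off.

better off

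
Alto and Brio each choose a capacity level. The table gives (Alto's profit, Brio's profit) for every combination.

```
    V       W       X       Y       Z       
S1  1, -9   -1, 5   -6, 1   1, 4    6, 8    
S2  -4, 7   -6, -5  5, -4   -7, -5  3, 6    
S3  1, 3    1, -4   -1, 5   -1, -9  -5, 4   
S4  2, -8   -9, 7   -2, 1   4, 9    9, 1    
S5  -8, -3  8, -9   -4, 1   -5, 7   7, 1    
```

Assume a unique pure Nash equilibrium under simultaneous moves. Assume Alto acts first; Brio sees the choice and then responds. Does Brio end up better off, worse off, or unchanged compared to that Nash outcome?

worse off

Work backward from Brio's decision.
- S1: Brio compares -9, 5, 1, 4, 8 and picks Z; Alto would get 6.
- S2: Brio compares 7, -5, -4, -5, 6 and picks V; Alto would get -4.
- S3: Brio compares 3, -4, 5, -9, 4 and picks X; Alto would get -1.
- S4: Brio compares -8, 7, 1, 9, 1 and picks Y; Alto would get 4.
- S5: Brio compares -3, -9, 1, 7, 1 and picks Y; Alto would get -5.
Alto's induced payoffs are 6, -4, -1, 4, -5, so Alto commits to S1. Subgame-perfect outcome: (S1, Z) with payoffs (6, 8).
Under simultaneous play:
Alto's best replies: V→S4; W→S5; X→S2; Y→S4; Z→S4.
Brio's best replies: S1→Z; S2→V; S3→X; S4→Y; S5→Y.
Only (S4, Y) has each player best-responding; Nash payoffs (4, 9).
Brio earns 8 sequentially versus 9 at the Nash outcome: worse off.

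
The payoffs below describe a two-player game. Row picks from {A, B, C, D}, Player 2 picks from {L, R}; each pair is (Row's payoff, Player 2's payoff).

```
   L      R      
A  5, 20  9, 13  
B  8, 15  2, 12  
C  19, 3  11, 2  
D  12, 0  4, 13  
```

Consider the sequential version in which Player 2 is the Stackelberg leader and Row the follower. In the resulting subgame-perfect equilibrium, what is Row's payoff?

Solve by backward induction (Player 2 leads).
- L: BR = C, leader payoff 3.
- R: BR = C, leader payoff 2.
Player 2's induced payoffs are 3, 2, so Player 2 commits to L. Subgame-perfect outcome: (C, L) with payoffs (19, 3).

19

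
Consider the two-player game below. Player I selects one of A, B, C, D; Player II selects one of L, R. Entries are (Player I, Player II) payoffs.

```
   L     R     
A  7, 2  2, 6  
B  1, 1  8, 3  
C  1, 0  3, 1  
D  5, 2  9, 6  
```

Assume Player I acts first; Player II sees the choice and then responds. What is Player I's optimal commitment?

Backward induction with Player I moving first.
- A → Player II plays R (best of 2, 6); Player I gets 2.
- B → Player II plays R (best of 1, 3); Player I gets 8.
- C → Player II plays R (best of 0, 1); Player I gets 3.
- D → Player II plays R (best of 2, 6); Player I gets 9.
Maximizing over 2, 8, 3, 9, Player I chooses D. Subgame-perfect outcome: (D, R) with payoffs (9, 6).

D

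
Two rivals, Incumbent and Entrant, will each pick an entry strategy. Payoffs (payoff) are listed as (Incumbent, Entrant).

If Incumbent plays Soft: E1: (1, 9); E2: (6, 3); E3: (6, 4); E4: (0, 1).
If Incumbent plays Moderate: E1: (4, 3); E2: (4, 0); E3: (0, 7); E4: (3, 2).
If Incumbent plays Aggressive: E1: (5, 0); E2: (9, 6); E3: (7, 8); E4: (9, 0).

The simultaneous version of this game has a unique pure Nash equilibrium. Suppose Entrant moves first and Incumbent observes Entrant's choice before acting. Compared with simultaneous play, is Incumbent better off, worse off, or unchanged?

unchanged

Solve by backward induction (Entrant leads).
- E1 → Incumbent plays Aggressive (best of 1, 4, 5); Entrant gets 0.
- E2 → Incumbent plays Aggressive (best of 6, 4, 9); Entrant gets 6.
- E3 → Incumbent plays Aggressive (best of 6, 0, 7); Entrant gets 8.
- E4 → Incumbent plays Aggressive (best of 0, 3, 9); Entrant gets 0.
Among 0, 6, 8, 0, the best is 8 at E3. Subgame-perfect outcome: (Aggressive, E3) with payoffs (7, 8).
Under simultaneous play:
Incumbent's best replies: E1→Aggressive; E2→Aggressive; E3→Aggressive; E4→Aggressive.
Entrant's best replies: Soft→E1; Moderate→E3; Aggressive→E3.
Only (Aggressive, E3) has each player best-responding; Nash payoffs (7, 8).
Incumbent earns 7 sequentially versus 7 at the Nash outcome: unchanged.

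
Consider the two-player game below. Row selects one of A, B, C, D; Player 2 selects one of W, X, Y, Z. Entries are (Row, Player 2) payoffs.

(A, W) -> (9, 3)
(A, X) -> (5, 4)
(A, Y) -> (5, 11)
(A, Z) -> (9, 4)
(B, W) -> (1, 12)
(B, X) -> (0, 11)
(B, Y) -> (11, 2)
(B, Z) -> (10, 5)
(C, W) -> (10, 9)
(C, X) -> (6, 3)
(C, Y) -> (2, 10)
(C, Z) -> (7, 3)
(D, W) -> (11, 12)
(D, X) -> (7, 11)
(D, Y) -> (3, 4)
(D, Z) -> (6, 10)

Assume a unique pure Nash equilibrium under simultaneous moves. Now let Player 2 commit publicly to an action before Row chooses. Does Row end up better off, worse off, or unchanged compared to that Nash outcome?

Row best-responds to each possible Player 2 move:
- W: BR = D, leader payoff 12.
- X: BR = D, leader payoff 11.
- Y: BR = B, leader payoff 2.
- Z: BR = B, leader payoff 5.
Player 2's induced payoffs are 12, 11, 2, 5, so Player 2 commits to W. Subgame-perfect outcome: (D, W) with payoffs (11, 12).
For the simultaneous game, intersect best replies.
Row's best replies: W→D; X→D; Y→B; Z→B.
Player 2's best replies: A→Y; B→W; C→Y; D→W.
Only (D, W) has each player best-responding; Nash payoffs (11, 12).
Row earns 11 sequentially versus 11 at the Nash outcome: unchanged.

unchanged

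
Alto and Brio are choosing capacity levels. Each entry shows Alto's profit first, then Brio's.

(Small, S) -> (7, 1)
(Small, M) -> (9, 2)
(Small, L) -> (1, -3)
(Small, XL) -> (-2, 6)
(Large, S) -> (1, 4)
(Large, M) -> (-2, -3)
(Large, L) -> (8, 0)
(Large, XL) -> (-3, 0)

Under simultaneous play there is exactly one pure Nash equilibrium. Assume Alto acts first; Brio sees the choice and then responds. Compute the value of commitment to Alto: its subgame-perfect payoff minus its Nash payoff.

Backward induction with Alto moving first.
- Small: Brio compares 1, 2, -3, 6 and picks XL; Alto would get -2.
- Large: Brio compares 4, -3, 0, 0 and picks S; Alto would get 1.
Alto's induced payoffs are -2, 1, so Alto commits to Large. Subgame-perfect outcome: (Large, S) with payoffs (1, 4).
Now find the simultaneous Nash equilibrium.
Alto's best replies: S→Small; M→Small; L→Large; XL→Small.
Brio's best replies: Small→XL; Large→S.
The unique mutual best reply is (Small, XL), giving (-2, 6).
Alto's commitment gain: 1 − -2 = 3.

3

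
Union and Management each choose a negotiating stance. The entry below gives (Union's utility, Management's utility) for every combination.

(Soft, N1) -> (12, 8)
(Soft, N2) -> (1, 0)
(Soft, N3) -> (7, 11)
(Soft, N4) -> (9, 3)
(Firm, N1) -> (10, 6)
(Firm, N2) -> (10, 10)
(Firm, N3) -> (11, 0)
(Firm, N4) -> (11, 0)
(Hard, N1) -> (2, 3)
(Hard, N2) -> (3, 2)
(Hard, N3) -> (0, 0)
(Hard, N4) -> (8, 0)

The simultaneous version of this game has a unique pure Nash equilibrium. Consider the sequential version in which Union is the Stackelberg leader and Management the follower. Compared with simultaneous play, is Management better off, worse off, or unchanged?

unchanged

Backward induction with Union moving first.
- Soft: BR = N3, leader payoff 7.
- Firm: BR = N2, leader payoff 10.
- Hard: BR = N1, leader payoff 2.
Among 7, 10, 2, the best is 10 at Firm. Subgame-perfect outcome: (Firm, N2) with payoffs (10, 10).
Now find the simultaneous Nash equilibrium.
Union's best replies: N1→Soft; N2→Firm; N3→Firm; N4→Firm.
Management's best replies: Soft→N3; Firm→N2; Hard→N1.
Only (Firm, N2) has each player best-responding; Nash payoffs (10, 10).
Management earns 10 sequentially versus 10 at the Nash outcome: unchanged.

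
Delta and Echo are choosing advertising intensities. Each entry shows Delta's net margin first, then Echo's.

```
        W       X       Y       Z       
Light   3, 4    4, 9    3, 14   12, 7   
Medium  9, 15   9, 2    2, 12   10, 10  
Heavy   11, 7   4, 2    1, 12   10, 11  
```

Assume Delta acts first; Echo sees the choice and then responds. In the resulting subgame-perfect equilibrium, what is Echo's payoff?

15

Backward induction with Delta moving first.
- Light: BR = Y, leader payoff 3.
- Medium: BR = W, leader payoff 9.
- Heavy: BR = Y, leader payoff 1.
Maximizing over 3, 9, 1, Delta chooses Medium. Subgame-perfect outcome: (Medium, W) with payoffs (9, 15).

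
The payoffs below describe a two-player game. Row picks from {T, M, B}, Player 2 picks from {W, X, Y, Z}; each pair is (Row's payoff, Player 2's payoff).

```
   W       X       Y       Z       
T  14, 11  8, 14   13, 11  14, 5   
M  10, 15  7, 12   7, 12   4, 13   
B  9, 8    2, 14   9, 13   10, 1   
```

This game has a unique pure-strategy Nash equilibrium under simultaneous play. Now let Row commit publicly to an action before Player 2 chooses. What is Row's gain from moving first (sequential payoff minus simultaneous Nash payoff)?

Solve by backward induction (Row leads).
- T → Player 2 plays X (best of 11, 14, 11, 5); Row gets 8.
- M → Player 2 plays W (best of 15, 12, 12, 13); Row gets 10.
- B → Player 2 plays X (best of 8, 14, 13, 1); Row gets 2.
Among 8, 10, 2, the best is 10 at M. Subgame-perfect outcome: (M, W) with payoffs (10, 15).
For the simultaneous game, intersect best replies.
Row's best replies: W→T; X→T; Y→T; Z→T.
Player 2's best replies: T→X; M→W; B→X.
The unique mutual best reply is (T, X), giving (8, 14).
Row's commitment gain: 10 − 8 = 2.

2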